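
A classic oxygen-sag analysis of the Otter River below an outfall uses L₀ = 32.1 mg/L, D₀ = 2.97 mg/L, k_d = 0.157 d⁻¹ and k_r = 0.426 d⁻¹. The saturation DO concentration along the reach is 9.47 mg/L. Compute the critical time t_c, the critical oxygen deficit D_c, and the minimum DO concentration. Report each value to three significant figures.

t_c = [1/(k_r−k_d)] ln[(k_r/k_d)(1 − D₀(k_r−k_d)/(k_d L₀))]
= [1/(0.426−0.157)] ln[(0.426/0.157)(1 − 2.97×0.2690/(0.157×32.1))]
= (1/0.2690) ln[2.713 × 0.8415] = 3.717 × ln(2.283) = 3.717 × 0.8256 = 3.069 d.
L(t_c) = L₀ e^(−k_d t_c) = 32.1 × 0.6176 = 19.83 mg/L, and at the critical point k_r D_c = k_d L, so D_c = (0.157/0.426) × 19.83 = 7.307 mg/L.
Minimum DO = C_s − D_c = 9.47 − 7.307 = 2.163 mg/L.

t_c ≈ 3.07 d; D_c ≈ 7.31 mg/L; min DO ≈ 2.16 mg/L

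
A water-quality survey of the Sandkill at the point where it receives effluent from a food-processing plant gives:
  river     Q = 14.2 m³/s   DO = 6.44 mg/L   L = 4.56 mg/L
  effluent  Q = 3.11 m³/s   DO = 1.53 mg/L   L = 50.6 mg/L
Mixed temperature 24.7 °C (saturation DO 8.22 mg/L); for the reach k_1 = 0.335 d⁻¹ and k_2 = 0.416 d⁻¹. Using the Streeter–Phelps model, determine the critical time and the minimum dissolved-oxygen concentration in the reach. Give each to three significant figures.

Mixed DO = (14.2×6.44 + 3.11×1.53)/(14.2+3.11) = 96.21/17.31 = 5.558 mg/L.
Mixed L₀ = (14.2×4.56 + 3.11×50.6)/(17.31) = 222.1/17.31 = 12.83 mg/L.
Initial deficit D₀ = C_s − DO₀ = 8.22 − 5.558 = 2.662 mg/L.
t_c = (1/0.08100) ln[(0.416/0.335)(1 − 2.662×0.08100/(0.335×12.83))] = 12.35 × ln(1.179) = 2.038 d.
D_c = (0.335/0.416) × 12.83 × e^(−0.335×2.038) = 0.8053 × 12.83 × 0.5052 = 5.220 mg/L.
Minimum DO = 8.22 − 5.220 = 3.000 mg/L.

t_c ≈ 2.04 d; minimum DO ≈ 3.00 mg/L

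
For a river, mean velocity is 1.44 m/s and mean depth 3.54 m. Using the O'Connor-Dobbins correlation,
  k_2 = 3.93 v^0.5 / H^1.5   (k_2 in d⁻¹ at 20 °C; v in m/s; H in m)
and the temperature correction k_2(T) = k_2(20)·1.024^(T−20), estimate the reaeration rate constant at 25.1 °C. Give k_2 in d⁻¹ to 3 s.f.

k_2 ≈ 0.799 d⁻¹

k_2(20) = 3.93 × 1.44^0.5 / 3.54^1.5 = 3.93 × 1.200 / 6.660 = 0.7081 d⁻¹.
k_2(25.1) = 0.7081 × 1.024^(25.1−20) = 0.7081 × 1.129 = 0.7991 d⁻¹.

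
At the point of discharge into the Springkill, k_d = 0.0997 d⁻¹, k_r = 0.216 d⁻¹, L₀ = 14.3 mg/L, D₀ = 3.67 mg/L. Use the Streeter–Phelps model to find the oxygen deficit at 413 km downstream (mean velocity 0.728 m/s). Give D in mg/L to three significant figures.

D ≈ 4.29 mg/L

Travel time t = x/v = 413 km / (0.728 m/s) = 413000 m / 0.728 m/s = 567300 s = 6.566 d.
k_d L₀/(k_r−k_d) = 0.0997×14.3/(0.216−0.0997) = 1.426/0.1163 = 12.26 mg/L.
e^(−k_d t) = e^(−0.0997×6.566) = 0.5196; e^(−k_r t) = e^(−0.216×6.566) = 0.2421.
D = 12.26 × (0.5196 − 0.2421) + 3.67 × 0.2421 = 3.402 + 0.8886 = 4.290 mg/L.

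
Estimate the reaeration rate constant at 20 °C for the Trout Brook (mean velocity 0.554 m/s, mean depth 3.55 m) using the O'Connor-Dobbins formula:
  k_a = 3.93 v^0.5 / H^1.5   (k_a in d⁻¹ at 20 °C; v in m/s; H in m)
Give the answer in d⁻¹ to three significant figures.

k_a = 3.93 × 0.554^0.5 / 3.55^1.5 = 3.93 × 0.7443 / 6.689 = 0.4373 d⁻¹.

k_a ≈ 0.437 d⁻¹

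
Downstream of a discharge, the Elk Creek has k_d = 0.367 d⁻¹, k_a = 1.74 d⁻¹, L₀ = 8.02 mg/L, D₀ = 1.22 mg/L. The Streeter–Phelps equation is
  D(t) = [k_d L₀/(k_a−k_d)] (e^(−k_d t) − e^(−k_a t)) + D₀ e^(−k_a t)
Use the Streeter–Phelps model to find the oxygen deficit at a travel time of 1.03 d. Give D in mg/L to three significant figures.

k_d L₀/(k_a−k_d) = 0.367×8.02/(1.74−0.367) = 2.943/1.373 = 2.144 mg/L.
e^(−k_d t) = e^(−0.367×1.030) = 0.6852; e^(−k_a t) = e^(−1.74×1.030) = 0.1666.
D = 2.144 × (0.6852 − 0.1666) + 1.22 × 0.1666 = 1.112 + 0.2032 = 1.315 mg/L.

D ≈ 1.32 mg/L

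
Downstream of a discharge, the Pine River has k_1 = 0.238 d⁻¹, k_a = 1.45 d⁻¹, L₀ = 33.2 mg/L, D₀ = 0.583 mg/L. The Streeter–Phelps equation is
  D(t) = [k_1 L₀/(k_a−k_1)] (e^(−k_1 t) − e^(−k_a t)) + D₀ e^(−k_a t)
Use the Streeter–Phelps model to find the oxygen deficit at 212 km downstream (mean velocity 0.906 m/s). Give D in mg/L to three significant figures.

D ≈ 3.31 mg/L

Travel time t = x/v = 212 km / (0.906 m/s) = 212000 m / 0.906 m/s = 234000 s = 2.708 d.
k_1 L₀/(k_a−k_1) = 0.238×33.2/(1.45−0.238) = 7.902/1.212 = 6.519 mg/L.
e^(−k_1 t) = e^(−0.238×2.708) = 0.5249; e^(−k_a t) = e^(−1.45×2.708) = 0.01970.
D = 6.519 × (0.5249 − 0.01970) + 0.583 × 0.01970 = 3.294 + 0.01149 = 3.305 mg/L.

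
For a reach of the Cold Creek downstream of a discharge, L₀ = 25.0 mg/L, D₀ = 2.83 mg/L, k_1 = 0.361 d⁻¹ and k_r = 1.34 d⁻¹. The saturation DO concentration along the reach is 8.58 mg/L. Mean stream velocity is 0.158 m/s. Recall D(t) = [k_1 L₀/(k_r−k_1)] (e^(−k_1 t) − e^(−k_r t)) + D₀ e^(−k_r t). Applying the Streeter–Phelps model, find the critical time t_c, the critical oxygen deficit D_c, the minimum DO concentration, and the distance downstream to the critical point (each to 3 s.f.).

With k_r/k_1 = 3.712 and 1 − D₀(k_r−k_1)/(k_1 L₀) = 0.6930,
t_c = ln(3.712 × 0.6930) / (1.34 − 0.361) = ln(2.572) / 0.9790 = 0.9448/0.9790 = 0.9651 d.
L(t_c) = L₀ e^(−k_1 t_c) = 25.0 × 0.7058 = 17.65 mg/L, and at the critical point k_r D_c = k_1 L, so D_c = (0.361/1.34) × 17.65 = 4.754 mg/L.
Minimum DO = C_s − D_c = 8.58 − 4.754 = 3.826 mg/L.
x_c = v t_c = 0.158 m/s × 0.9651 d × 86400 s/d = 13170 m ≈ 13.2 km.

t_c ≈ 0.965 d; D_c ≈ 4.75 mg/L; min DO ≈ 3.83 mg/L; x_c ≈ 13.2 km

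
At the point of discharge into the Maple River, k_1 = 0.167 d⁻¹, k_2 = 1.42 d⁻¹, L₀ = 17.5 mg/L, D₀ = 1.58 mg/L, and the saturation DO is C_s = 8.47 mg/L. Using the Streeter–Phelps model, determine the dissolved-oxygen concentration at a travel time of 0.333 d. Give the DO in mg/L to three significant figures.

k_1 L₀/(k_2−k_1) = 0.167×17.5/(1.42−0.167) = 2.923/1.253 = 2.332 mg/L.
e^(−k_1 t) = e^(−0.167×0.3330) = 0.9459; e^(−k_2 t) = e^(−1.42×0.3330) = 0.6232.
D = 2.332 × (0.9459 − 0.6232) + 1.58 × 0.6232 = 0.7526 + 0.9847 = 1.737 mg/L.
DO = C_s − D = 8.47 − 1.737 = 6.733 mg/L.

DO ≈ 6.73 mg/L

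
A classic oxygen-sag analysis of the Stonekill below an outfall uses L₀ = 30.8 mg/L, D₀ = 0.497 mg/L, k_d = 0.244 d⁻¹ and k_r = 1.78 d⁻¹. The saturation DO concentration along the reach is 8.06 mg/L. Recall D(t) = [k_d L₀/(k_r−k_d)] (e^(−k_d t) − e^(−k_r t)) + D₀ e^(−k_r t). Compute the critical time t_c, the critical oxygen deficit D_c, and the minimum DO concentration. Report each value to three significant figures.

t_c ≈ 1.22 d; D_c ≈ 3.13 mg/L; min DO ≈ 4.93 mg/L

At the critical point dD/dt = 0, so k_d L₀ e^(−k_d t) = k_r D. Substituting D(t) from the Streeter–Phelps equation and solving for t gives
t_c = ln[(k_r/k_d)(1 − D₀(k_r−k_d)/(k_d L₀))] / (k_r−k_d).
Here k_r−k_d = 1.536 d⁻¹ and 1 − D₀(k_r−k_d)/(k_d L₀) = 1 − 0.497×1.536/(0.244×30.8) = 0.8984, so
t_c = ln(7.295 × 0.8984) / 1.536 = 1.880 / 1.536 = 1.224 d.
D_c = (k_d/k_r) L₀ e^(−k_d t_c) = (0.244/1.78) × 30.8 × e^(−0.244×1.224) = 0.1371 × 30.8 × 0.7418 = 3.132 mg/L.
Minimum DO = C_s − D_c = 8.06 − 3.132 = 4.928 mg/L.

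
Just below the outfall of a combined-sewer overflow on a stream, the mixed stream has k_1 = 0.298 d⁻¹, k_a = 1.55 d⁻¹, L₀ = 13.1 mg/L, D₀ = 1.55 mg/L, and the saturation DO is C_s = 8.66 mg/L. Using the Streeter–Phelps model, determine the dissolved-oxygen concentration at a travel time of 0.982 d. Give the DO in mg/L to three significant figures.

DO ≈ 6.68 mg/L

k_1 L₀/(k_a−k_1) = 0.298×13.1/(1.55−0.298) = 3.904/1.252 = 3.118 mg/L.
e^(−k_1 t) = e^(−0.298×0.9820) = 0.7463; e^(−k_a t) = e^(−1.55×0.9820) = 0.2183.
D = 3.118 × (0.7463 − 0.2183) + 1.55 × 0.2183 = 1.646 + 0.3383 = 1.985 mg/L.
DO = C_s − D = 8.66 − 1.985 = 6.675 mg/L.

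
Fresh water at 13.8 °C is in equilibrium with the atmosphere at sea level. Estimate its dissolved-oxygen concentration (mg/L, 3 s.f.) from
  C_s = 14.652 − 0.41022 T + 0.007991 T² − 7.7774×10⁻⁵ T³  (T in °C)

C_s ≈ 10.3 mg/L

C_s = 14.652 − 0.41022×13.8 + 0.007991×13.8² − 7.7774×10⁻⁵×13.8³ = 10.31 mg/L.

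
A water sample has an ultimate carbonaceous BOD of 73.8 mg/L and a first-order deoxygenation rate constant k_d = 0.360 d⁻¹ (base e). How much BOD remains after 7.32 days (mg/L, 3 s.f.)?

L ≈ 5.29 mg/L

L_t = L₀ e^(−k_d t) = 73.8 × e^(−0.360×7.32) = 73.8 × 0.07170 = 5.292 mg/L.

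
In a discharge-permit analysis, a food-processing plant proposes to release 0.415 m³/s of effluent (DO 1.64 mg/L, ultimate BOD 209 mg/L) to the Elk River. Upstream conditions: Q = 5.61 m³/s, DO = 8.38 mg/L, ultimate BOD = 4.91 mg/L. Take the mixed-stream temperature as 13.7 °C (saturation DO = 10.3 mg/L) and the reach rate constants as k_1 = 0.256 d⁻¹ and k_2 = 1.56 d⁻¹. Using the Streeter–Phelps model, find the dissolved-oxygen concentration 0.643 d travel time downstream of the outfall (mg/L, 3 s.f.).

Mixed DO = (5.61×8.38 + 0.415×1.64)/(5.61+0.415) = 47.69/6.025 = 7.916 mg/L.
Mixed L₀ = (5.61×4.91 + 0.415×209)/(6.025) = 114.3/6.025 = 18.97 mg/L.
Initial deficit D₀ = C_s − DO₀ = 10.3 − 7.916 = 2.384 mg/L.
D(0.643) = [0.256×18.97/(1.56−0.256)](e^(−0.256×0.643) − e^(−1.56×0.643)) + 2.384 e^(−1.56×0.643)
= 3.724 × (0.8482 − 0.3667) + 2.384 × 0.3667 = 2.667 mg/L.
DO = 10.3 − 2.667 = 7.633 mg/L.

DO ≈ 7.63 mg/L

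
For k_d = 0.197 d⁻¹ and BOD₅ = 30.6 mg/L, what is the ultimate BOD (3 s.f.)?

BOD₅ = L₀(1 − e^(−5k_d)) ⇒ L₀ = BOD₅ / (1 − e^(−5×0.197))
= 30.6 / (1 − 0.3734) = 30.6 / 0.6266 = 48.84 mg/L.

L₀ ≈ 48.8 mg/L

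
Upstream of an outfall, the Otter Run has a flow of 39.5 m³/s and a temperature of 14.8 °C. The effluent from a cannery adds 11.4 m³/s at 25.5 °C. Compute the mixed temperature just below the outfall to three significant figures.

17.2 °C

Flow-weighted mixing: C = (Q_r C_r + Q_w C_w)/(Q_r + Q_w)
= (39.5×14.8 + 11.4×25.5)/(39.5 + 11.4) = 875.3/50.90 = 17.20 °C.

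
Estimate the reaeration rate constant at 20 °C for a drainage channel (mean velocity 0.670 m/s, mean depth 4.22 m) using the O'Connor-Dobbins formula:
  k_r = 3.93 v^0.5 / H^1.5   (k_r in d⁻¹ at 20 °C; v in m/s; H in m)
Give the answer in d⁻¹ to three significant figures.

k_r = 3.93 × 0.670^0.5 / 4.22^1.5 = 3.93 × 0.8185 / 8.669 = 0.3711 d⁻¹.

k_r ≈ 0.371 d⁻¹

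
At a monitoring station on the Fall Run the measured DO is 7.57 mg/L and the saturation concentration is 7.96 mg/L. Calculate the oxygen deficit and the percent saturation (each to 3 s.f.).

D ≈ 0.390 mg/L; 95.1 % saturation

D = C_s − C = 7.96 − 7.57 = 0.390 mg/L.
% saturation = 7.57/7.96 × 100 = 95.1 %.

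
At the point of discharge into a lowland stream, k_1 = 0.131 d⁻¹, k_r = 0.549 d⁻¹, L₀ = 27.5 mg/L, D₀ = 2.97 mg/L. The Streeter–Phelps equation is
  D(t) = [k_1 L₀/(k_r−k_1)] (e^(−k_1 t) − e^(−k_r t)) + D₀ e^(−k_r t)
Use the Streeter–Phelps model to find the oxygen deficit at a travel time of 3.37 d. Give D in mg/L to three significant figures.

k_1 L₀/(k_r−k_1) = 0.131×27.5/(0.549−0.131) = 3.603/0.4180 = 8.618 mg/L.
e^(−k_1 t) = e^(−0.131×3.370) = 0.6431; e^(−k_r t) = e^(−0.549×3.370) = 0.1572.
D = 8.618 × (0.6431 − 0.1572) + 2.97 × 0.1572 = 4.187 + 0.4669 = 4.654 mg/L.

D ≈ 4.65 mg/L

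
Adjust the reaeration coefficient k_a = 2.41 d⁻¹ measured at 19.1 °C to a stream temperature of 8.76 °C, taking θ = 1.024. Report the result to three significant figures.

k_a(T₂) = k_a(T₁) · θ^(T₂−T₁) = 2.41 × 1.024^(8.76−19.1)
= 2.41 × 1.024^-10.3 = 2.41 × 0.7825 = 1.886 d⁻¹.

k_a ≈ 1.89 d⁻¹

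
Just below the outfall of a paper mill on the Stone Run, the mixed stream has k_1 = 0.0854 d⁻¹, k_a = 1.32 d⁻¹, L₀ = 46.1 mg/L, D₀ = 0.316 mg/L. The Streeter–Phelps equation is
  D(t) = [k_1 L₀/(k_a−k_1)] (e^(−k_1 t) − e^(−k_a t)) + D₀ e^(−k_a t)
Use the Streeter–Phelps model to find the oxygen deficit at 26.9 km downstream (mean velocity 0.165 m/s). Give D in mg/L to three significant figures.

Travel time t = x/v = 26.9 km / (0.165 m/s) = 26900 m / 0.165 m/s = 163000 s = 1.887 d.
k_1 L₀/(k_a−k_1) = 0.0854×46.1/(1.32−0.0854) = 3.937/1.235 = 3.189 mg/L.
e^(−k_1 t) = e^(−0.0854×1.887) = 0.8512; e^(−k_a t) = e^(−1.32×1.887) = 0.08285.
D = 3.189 × (0.8512 − 0.08285) + 0.316 × 0.08285 = 2.450 + 0.02618 = 2.476 mg/L.

D ≈ 2.48 mg/L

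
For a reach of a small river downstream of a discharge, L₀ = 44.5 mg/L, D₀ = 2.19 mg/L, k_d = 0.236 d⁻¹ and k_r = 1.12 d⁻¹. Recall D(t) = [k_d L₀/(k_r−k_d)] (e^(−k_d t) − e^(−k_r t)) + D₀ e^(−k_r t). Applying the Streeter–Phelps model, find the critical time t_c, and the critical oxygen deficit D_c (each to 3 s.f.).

With k_r/k_d = 4.746 and 1 − D₀(k_r−k_d)/(k_d L₀) = 0.8157,
t_c = ln(4.746 × 0.8157) / (1.12 − 0.236) = ln(3.871) / 0.8840 = 1.353/0.8840 = 1.531 d.
L(t_c) = L₀ e^(−k_d t_c) = 44.5 × 0.6967 = 31.01 mg/L, and at the critical point k_r D_c = k_d L, so D_c = (0.236/1.12) × 31.01 = 6.533 mg/L.

t_c ≈ 1.53 d; D_c ≈ 6.53 mg/L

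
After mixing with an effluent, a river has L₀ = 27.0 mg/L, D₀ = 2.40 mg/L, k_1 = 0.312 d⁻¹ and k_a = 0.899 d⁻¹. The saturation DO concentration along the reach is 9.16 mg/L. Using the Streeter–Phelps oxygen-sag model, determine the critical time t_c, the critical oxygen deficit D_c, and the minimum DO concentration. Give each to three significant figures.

t_c ≈ 1.49 d; D_c ≈ 5.88 mg/L; min DO ≈ 3.28 mg/L

With k_a/k_1 = 2.881 and 1 − D₀(k_a−k_1)/(k_1 L₀) = 0.8328,
t_c = ln(2.881 × 0.8328) / (0.899 − 0.312) = ln(2.400) / 0.5870 = 0.8753/0.5870 = 1.491 d.
D_c = (k_1/k_a) L₀ e^(−k_1 t_c) = (0.312/0.899) × 27.0 × e^(−0.312×1.491) = 0.3471 × 27.0 × 0.6280 = 5.885 mg/L.
Minimum DO = C_s − D_c = 9.16 − 5.885 = 3.275 mg/L.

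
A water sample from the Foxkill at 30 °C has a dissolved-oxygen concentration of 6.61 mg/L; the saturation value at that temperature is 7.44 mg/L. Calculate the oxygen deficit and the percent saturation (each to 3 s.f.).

D = C_s − C = 7.44 − 6.61 = 0.830 mg/L.
% saturation = 6.61/7.44 × 100 = 88.8 %.

D ≈ 0.830 mg/L; 88.8 % saturation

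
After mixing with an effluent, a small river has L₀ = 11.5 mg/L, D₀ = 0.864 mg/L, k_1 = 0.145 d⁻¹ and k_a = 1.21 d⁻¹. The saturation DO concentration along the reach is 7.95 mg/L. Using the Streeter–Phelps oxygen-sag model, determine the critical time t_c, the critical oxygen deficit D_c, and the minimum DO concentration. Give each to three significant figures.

With k_a/k_1 = 8.345 and 1 − D₀(k_a−k_1)/(k_1 L₀) = 0.4482,
t_c = ln(8.345 × 0.4482) / (1.21 − 0.145) = ln(3.740) / 1.065 = 1.319/1.065 = 1.239 d.
L(t_c) = L₀ e^(−k_1 t_c) = 11.5 × 0.8356 = 9.610 mg/L, and at the critical point k_a D_c = k_1 L, so D_c = (0.145/1.21) × 9.610 = 1.152 mg/L.
Minimum DO = C_s − D_c = 7.95 − 1.152 = 6.798 mg/L.

t_c ≈ 1.24 d; D_c ≈ 1.15 mg/L; min DO ≈ 6.80 mg/L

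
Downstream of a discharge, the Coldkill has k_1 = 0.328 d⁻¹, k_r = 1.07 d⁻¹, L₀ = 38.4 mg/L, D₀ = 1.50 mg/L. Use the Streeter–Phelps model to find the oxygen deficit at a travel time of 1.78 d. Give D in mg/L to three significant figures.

D ≈ 7.16 mg/L

k_1 L₀/(k_r−k_1) = 0.328×38.4/(1.07−0.328) = 12.60/0.7420 = 16.97 mg/L.
e^(−k_1 t) = e^(−0.328×1.780) = 0.5578; e^(−k_r t) = e^(−1.07×1.780) = 0.1489.
D = 16.97 × (0.5578 − 0.1489) + 1.50 × 0.1489 = 6.940 + 0.2233 = 7.164 mg/L.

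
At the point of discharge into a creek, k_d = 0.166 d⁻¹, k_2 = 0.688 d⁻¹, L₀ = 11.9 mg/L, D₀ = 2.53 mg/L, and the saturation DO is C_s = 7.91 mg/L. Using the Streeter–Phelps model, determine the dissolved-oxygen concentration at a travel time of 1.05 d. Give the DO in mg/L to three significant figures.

k_d L₀/(k_2−k_d) = 0.166×11.9/(0.688−0.166) = 1.975/0.5220 = 3.784 mg/L.
e^(−k_d t) = e^(−0.166×1.050) = 0.8400; e^(−k_2 t) = e^(−0.688×1.050) = 0.4856.
D = 3.784 × (0.8400 − 0.4856) + 2.53 × 0.4856 = 1.341 + 1.229 = 2.570 mg/L.
DO = C_s − D = 7.91 − 2.570 = 5.340 mg/L.

DO ≈ 5.34 mg/L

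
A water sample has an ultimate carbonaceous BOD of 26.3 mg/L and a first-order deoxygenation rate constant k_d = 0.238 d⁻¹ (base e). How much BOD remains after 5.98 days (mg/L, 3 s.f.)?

L ≈ 6.34 mg/L

L_t = L₀ e^(−k_d t) = 26.3 × e^(−0.238×5.98) = 26.3 × 0.2409 = 6.337 mg/L.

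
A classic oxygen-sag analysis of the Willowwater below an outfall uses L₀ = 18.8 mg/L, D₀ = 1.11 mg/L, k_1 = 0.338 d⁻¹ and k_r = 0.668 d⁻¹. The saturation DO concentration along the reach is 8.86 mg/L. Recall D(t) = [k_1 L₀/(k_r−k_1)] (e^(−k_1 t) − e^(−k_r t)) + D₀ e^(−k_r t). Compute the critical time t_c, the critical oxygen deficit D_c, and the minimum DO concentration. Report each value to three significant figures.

t_c = [1/(k_r−k_1)] ln[(k_r/k_1)(1 − D₀(k_r−k_1)/(k_1 L₀))]
= [1/(0.668−0.338)] ln[(0.668/0.338)(1 − 1.11×0.3300/(0.338×18.8))]
= (1/0.3300) ln[1.976 × 0.9424] = 3.030 × ln(1.862) = 3.030 × 0.6219 = 1.884 d.
L(t_c) = L₀ e^(−k_1 t_c) = 18.8 × 0.5289 = 9.943 mg/L, and at the critical point k_r D_c = k_1 L, so D_c = (0.338/0.668) × 9.943 = 5.031 mg/L.
Minimum DO = C_s − D_c = 8.86 − 5.031 = 3.829 mg/L.

t_c ≈ 1.88 d; D_c ≈ 5.03 mg/L; min DO ≈ 3.83 mg/L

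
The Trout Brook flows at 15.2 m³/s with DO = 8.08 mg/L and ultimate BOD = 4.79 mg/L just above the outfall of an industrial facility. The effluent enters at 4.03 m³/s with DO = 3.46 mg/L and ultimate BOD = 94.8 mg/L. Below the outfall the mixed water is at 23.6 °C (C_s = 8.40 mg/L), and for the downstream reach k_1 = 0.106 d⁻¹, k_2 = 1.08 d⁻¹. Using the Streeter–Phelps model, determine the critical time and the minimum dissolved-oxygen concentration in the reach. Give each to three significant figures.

t_c ≈ 1.67 d; minimum DO ≈ 6.46 mg/L

Mixed DO = (15.2×8.08 + 4.03×3.46)/(15.2+4.03) = 136.8/19.23 = 7.112 mg/L.
Mixed L₀ = (15.2×4.79 + 4.03×94.8)/(19.23) = 454.9/19.23 = 23.65 mg/L.
Initial deficit D₀ = C_s − DO₀ = 8.40 − 7.112 = 1.288 mg/L.
t_c = (1/0.9740) ln[(1.08/0.106)(1 − 1.288×0.9740/(0.106×23.65))] = 1.027 × ln(5.090) = 1.671 d.
D_c = (0.106/1.08) × 23.65 × e^(−0.106×1.671) = 0.09815 × 23.65 × 0.8377 = 1.945 mg/L.
Minimum DO = 8.40 − 1.945 = 6.455 mg/L.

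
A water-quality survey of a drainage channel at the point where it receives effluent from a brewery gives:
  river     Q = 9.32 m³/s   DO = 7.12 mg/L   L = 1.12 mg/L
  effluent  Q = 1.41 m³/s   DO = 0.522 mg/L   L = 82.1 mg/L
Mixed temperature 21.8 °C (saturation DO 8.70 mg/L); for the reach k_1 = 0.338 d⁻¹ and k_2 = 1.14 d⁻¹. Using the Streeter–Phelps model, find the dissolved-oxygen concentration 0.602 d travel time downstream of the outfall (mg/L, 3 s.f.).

DO ≈ 5.92 mg/L

Mixed DO = (9.32×7.12 + 1.41×0.522)/(9.32+1.41) = 67.09/10.73 = 6.253 mg/L.
Mixed L₀ = (9.32×1.12 + 1.41×82.1)/(10.73) = 126.2/10.73 = 11.76 mg/L.
Initial deficit D₀ = C_s − DO₀ = 8.70 − 6.253 = 2.447 mg/L.
D(0.602) = [0.338×11.76/(1.14−0.338)](e^(−0.338×0.602) − e^(−1.14×0.602)) + 2.447 e^(−1.14×0.602)
= 4.957 × (0.8159 − 0.5034) + 2.447 × 0.5034 = 2.781 mg/L.
DO = 8.70 − 2.781 = 5.919 mg/L.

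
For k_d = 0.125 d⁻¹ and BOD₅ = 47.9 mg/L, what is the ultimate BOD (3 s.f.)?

BOD₅ = L₀(1 − e^(−5k_d)) ⇒ L₀ = BOD₅ / (1 − e^(−5×0.125))
= 47.9 / (1 − 0.5353) = 47.9 / 0.4647 = 103.1 mg/L.

L₀ ≈ 103 mg/L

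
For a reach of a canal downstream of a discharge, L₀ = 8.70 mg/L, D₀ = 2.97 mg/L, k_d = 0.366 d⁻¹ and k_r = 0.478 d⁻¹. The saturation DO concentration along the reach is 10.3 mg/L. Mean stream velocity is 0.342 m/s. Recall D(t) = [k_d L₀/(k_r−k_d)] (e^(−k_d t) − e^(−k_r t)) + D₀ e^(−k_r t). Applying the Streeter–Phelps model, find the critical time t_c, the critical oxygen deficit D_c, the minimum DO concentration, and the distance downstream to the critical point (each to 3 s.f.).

At the critical point dD/dt = 0, so k_d L₀ e^(−k_d t) = k_r D. Substituting D(t) from the Streeter–Phelps equation and solving for t gives
t_c = ln[(k_r/k_d)(1 − D₀(k_r−k_d)/(k_d L₀))] / (k_r−k_d).
Here k_r−k_d = 0.1120 d⁻¹ and 1 − D₀(k_r−k_d)/(k_d L₀) = 1 − 2.97×0.1120/(0.366×8.70) = 0.8955, so
t_c = ln(1.306 × 0.8955) / 0.1120 = 0.1566 / 0.1120 = 1.399 d.
D_c = (k_d/k_r) L₀ e^(−k_d t_c) = (0.366/0.478) × 8.70 × e^(−0.366×1.399) = 0.7657 × 8.70 × 0.5994 = 3.993 mg/L.
Minimum DO = C_s − D_c = 10.3 − 3.993 = 6.307 mg/L.
x_c = v t_c = 0.342 m/s × 1.399 d × 86400 s/d = 41330 m ≈ 41.3 km.

t_c ≈ 1.40 d; D_c ≈ 3.99 mg/L; min DO ≈ 6.31 mg/L; x_c ≈ 41.3 km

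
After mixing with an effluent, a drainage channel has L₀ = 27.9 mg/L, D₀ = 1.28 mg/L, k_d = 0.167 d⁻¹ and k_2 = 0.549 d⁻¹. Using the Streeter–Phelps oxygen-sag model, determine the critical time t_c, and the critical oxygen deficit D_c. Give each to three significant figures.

t_c ≈ 2.83 d; D_c ≈ 5.29 mg/L

With k_2/k_d = 3.287 and 1 − D₀(k_2−k_d)/(k_d L₀) = 0.8951,
t_c = ln(3.287 × 0.8951) / (0.549 − 0.167) = ln(2.942) / 0.3820 = 1.079/0.3820 = 2.825 d.
D_c = (k_d/k_2) L₀ e^(−k_d t_c) = (0.167/0.549) × 27.9 × e^(−0.167×2.825) = 0.3042 × 27.9 × 0.6239 = 5.295 mg/L.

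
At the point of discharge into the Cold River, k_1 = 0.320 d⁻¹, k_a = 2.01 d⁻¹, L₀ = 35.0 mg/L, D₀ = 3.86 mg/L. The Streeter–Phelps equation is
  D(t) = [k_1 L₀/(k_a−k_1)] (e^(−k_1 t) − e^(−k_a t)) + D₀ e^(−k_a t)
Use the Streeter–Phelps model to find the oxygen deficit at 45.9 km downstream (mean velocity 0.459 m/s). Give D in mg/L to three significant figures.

D ≈ 4.31 mg/L

Travel time t = x/v = 45.9 km / (0.459 m/s) = 45900 m / 0.459 m/s = 100000 s = 1.157 d.
k_1 L₀/(k_a−k_1) = 0.320×35.0/(2.01−0.320) = 11.20/1.690 = 6.627 mg/L.
e^(−k_1 t) = e^(−0.320×1.157) = 0.6905; e^(−k_a t) = e^(−2.01×1.157) = 0.09765.
D = 6.627 × (0.6905 − 0.09765) + 3.86 × 0.09765 = 3.929 + 0.3769 = 4.306 mg/L.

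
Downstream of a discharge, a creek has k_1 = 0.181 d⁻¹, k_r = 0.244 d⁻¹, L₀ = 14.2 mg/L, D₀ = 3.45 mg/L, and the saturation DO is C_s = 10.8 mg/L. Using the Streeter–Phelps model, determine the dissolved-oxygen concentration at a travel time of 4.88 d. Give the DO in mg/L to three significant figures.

DO ≈ 5.29 mg/L

k_1 L₀/(k_r−k_1) = 0.181×14.2/(0.244−0.181) = 2.570/0.06300 = 40.80 mg/L.
e^(−k_1 t) = e^(−0.181×4.880) = 0.4134; e^(−k_r t) = e^(−0.244×4.880) = 0.3040.
D = 40.80 × (0.4134 − 0.3040) + 3.45 × 0.3040 = 4.464 + 1.049 = 5.513 mg/L.
DO = C_s − D = 10.8 − 5.513 = 5.287 mg/L.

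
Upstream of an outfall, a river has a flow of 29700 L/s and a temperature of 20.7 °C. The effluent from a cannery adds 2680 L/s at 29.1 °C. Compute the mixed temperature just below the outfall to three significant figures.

21.4 °C

Flow-weighted mixing: C = (Q_r C_r + Q_w C_w)/(Q_r + Q_w)
= (29700×20.7 + 2680×29.1)/(29700 + 2680) = 692800/32380 = 21.40 °C.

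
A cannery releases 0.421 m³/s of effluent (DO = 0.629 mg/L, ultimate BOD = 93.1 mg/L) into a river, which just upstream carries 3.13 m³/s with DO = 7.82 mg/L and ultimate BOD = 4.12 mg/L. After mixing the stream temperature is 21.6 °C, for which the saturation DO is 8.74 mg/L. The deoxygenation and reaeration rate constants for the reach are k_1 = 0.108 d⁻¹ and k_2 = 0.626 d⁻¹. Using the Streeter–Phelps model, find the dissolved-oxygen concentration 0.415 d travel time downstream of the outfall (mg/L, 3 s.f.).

Mixed DO = (3.13×7.82 + 0.421×0.629)/(3.13+0.421) = 24.74/3.551 = 6.967 mg/L.
Mixed L₀ = (3.13×4.12 + 0.421×93.1)/(3.551) = 52.09/3.551 = 14.67 mg/L.
Initial deficit D₀ = C_s − DO₀ = 8.74 − 6.967 = 1.773 mg/L.
D(0.415) = [0.108×14.67/(0.626−0.108)](e^(−0.108×0.415) − e^(−0.626×0.415)) + 1.773 e^(−0.626×0.415)
= 3.058 × (0.9562 − 0.7712) + 1.773 × 0.7712 = 1.933 mg/L.
DO = 8.74 − 1.933 = 6.807 mg/L.

DO ≈ 6.81 mg/L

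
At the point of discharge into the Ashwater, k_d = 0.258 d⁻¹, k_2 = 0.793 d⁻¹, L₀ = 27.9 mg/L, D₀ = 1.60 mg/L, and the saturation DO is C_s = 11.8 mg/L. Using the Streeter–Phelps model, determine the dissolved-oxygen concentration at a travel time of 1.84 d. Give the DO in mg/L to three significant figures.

k_d L₀/(k_2−k_d) = 0.258×27.9/(0.793−0.258) = 7.198/0.5350 = 13.45 mg/L.
e^(−k_d t) = e^(−0.258×1.840) = 0.6221; e^(−k_2 t) = e^(−0.793×1.840) = 0.2324.
D = 13.45 × (0.6221 − 0.2324) + 1.60 × 0.2324 = 5.242 + 0.3719 = 5.614 mg/L.
DO = C_s − D = 11.8 − 5.614 = 6.186 mg/L.

DO ≈ 6.19 mg/L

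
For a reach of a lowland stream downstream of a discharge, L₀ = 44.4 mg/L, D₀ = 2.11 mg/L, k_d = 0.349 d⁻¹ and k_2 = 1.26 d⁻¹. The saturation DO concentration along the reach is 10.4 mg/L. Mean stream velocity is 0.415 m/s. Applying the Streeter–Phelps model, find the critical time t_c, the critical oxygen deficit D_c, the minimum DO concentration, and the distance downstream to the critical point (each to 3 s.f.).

With k_2/k_d = 3.610 and 1 − D₀(k_2−k_d)/(k_d L₀) = 0.8760,
t_c = ln(3.610 × 0.8760) / (1.26 − 0.349) = ln(3.162) / 0.9110 = 1.151/0.9110 = 1.264 d.
L(t_c) = L₀ e^(−k_d t_c) = 44.4 × 0.6433 = 28.56 mg/L, and at the critical point k_2 D_c = k_d L, so D_c = (0.349/1.26) × 28.56 = 7.912 mg/L.
Minimum DO = C_s − D_c = 10.4 − 7.912 = 2.488 mg/L.
x_c = v t_c = 0.415 m/s × 1.264 d × 86400 s/d = 45320 m ≈ 45.3 km.

t_c ≈ 1.26 d; D_c ≈ 7.91 mg/L; min DO ≈ 2.49 mg/L; x_c ≈ 45.3 km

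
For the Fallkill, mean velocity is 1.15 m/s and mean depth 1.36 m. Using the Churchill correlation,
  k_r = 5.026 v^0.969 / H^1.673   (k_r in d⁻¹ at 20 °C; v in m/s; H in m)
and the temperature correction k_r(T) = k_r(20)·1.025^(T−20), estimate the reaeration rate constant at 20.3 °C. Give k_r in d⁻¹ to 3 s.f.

k_r(20) = 5.026 × 1.15^0.969 / 1.36^1.673 = 5.026 × 1.145 / 1.673 = 3.441 d⁻¹.
k_r(20.3) = 3.441 × 1.025^(20.3−20) = 3.441 × 1.007 = 3.466 d⁻¹.

k_r ≈ 3.47 d⁻¹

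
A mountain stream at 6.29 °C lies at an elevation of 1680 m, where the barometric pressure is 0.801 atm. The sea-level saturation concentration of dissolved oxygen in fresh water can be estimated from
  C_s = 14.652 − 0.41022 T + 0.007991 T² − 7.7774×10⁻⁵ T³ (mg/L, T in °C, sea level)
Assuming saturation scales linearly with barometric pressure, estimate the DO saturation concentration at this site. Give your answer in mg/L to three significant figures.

C_s ≈ 9.91 mg/L

At sea level: C_s = 14.652 − 0.41022×6.29 + 0.007991×6.29² − 7.7774×10⁻⁵×6.29³ = 12.37 mg/L.
Pressure correction: C_s' = 12.37 × 0.801 = 9.907 mg/L.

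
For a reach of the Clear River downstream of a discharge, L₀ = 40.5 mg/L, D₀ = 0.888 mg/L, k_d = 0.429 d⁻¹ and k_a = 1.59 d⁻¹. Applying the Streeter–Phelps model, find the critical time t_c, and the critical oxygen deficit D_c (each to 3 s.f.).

t_c ≈ 1.08 d; D_c ≈ 6.89 mg/L

At the critical point dD/dt = 0, so k_d L₀ e^(−k_d t) = k_a D. Substituting D(t) from the Streeter–Phelps equation and solving for t gives
t_c = ln[(k_a/k_d)(1 − D₀(k_a−k_d)/(k_d L₀))] / (k_a−k_d).
Here k_a−k_d = 1.161 d⁻¹ and 1 − D₀(k_a−k_d)/(k_d L₀) = 1 − 0.888×1.161/(0.429×40.5) = 0.9407, so
t_c = ln(3.706 × 0.9407) / 1.161 = 1.249 / 1.161 = 1.076 d.
L(t_c) = L₀ e^(−k_d t_c) = 40.5 × 0.6304 = 25.53 mg/L, and at the critical point k_a D_c = k_d L, so D_c = (0.429/1.59) × 25.53 = 6.888 mg/L.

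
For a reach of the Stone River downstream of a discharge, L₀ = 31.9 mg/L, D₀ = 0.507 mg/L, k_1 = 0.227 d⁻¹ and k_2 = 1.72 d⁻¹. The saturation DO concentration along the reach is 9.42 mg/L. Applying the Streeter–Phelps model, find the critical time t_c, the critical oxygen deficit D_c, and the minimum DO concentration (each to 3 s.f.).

With k_2/k_1 = 7.577 and 1 − D₀(k_2−k_1)/(k_1 L₀) = 0.8955,
t_c = ln(7.577 × 0.8955) / (1.72 − 0.227) = ln(6.785) / 1.493 = 1.915/1.493 = 1.282 d.
D_c = (k_1/k_2) L₀ e^(−k_1 t_c) = (0.227/1.72) × 31.9 × e^(−0.227×1.282) = 0.1320 × 31.9 × 0.7474 = 3.147 mg/L.
Minimum DO = C_s − D_c = 9.42 − 3.147 = 6.273 mg/L.

t_c ≈ 1.28 d; D_c ≈ 3.15 mg/L; min DO ≈ 6.27 mg/L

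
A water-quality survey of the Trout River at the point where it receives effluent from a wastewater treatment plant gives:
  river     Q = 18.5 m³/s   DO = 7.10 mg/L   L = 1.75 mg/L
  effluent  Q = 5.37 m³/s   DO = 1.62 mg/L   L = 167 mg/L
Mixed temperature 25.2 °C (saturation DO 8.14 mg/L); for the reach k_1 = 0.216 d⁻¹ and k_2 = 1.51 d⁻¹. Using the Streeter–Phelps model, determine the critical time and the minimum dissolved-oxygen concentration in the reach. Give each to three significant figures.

t_c ≈ 1.17 d; minimum DO ≈ 3.82 mg/L

Mixed DO = (18.5×7.10 + 5.37×1.62)/(18.5+5.37) = 140.0/23.87 = 5.867 mg/L.
Mixed L₀ = (18.5×1.75 + 5.37×167)/(23.87) = 929.2/23.87 = 38.93 mg/L.
Initial deficit D₀ = C_s − DO₀ = 8.14 − 5.867 = 2.273 mg/L.
t_c = (1/1.294) ln[(1.51/0.216)(1 − 2.273×1.294/(0.216×38.93))] = 0.7728 × ln(4.545) = 1.170 d.
D_c = (0.216/1.51) × 38.93 × e^(−0.216×1.170) = 0.1430 × 38.93 × 0.7767 = 4.325 mg/L.
Minimum DO = 8.14 − 4.325 = 3.815 mg/L.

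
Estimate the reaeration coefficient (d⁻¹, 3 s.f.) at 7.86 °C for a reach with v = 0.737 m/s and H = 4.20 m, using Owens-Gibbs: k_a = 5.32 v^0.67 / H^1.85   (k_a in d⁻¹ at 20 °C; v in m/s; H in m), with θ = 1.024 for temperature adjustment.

k_a(20) = 5.32 × 0.737^0.67 / 4.20^1.85 = 5.32 × 0.8151 / 14.22 = 0.3049 d⁻¹.
k_a(7.86) = 0.3049 × 1.024^(7.86−20) = 0.3049 × 0.7498 = 0.2286 d⁻¹.

k_a ≈ 0.229 d⁻¹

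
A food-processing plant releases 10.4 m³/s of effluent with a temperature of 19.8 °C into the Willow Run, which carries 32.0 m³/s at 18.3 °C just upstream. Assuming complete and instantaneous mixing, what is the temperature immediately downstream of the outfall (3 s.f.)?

Flow-weighted mixing: C = (Q_r C_r + Q_w C_w)/(Q_r + Q_w)
= (32.0×18.3 + 10.4×19.8)/(32.0 + 10.4) = 791.5/42.40 = 18.67 °C.

18.7 °C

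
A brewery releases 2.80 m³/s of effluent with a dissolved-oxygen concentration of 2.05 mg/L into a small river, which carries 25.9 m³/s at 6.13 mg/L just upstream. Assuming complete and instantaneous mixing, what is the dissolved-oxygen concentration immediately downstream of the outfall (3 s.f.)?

Flow-weighted mixing: C = (Q_r C_r + Q_w C_w)/(Q_r + Q_w)
= (25.9×6.13 + 2.80×2.05)/(25.9 + 2.80) = 164.5/28.70 = 5.732 mg/L.

5.73 mg/L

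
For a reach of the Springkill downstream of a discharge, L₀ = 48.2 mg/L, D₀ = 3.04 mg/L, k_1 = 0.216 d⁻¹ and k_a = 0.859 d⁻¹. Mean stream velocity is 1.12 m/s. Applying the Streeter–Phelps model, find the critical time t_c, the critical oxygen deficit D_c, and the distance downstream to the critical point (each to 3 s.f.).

At the critical point dD/dt = 0, so k_1 L₀ e^(−k_1 t) = k_a D. Substituting D(t) from the Streeter–Phelps equation and solving for t gives
t_c = ln[(k_a/k_1)(1 − D₀(k_a−k_1)/(k_1 L₀))] / (k_a−k_1).
Here k_a−k_1 = 0.6430 d⁻¹ and 1 − D₀(k_a−k_1)/(k_1 L₀) = 1 − 3.04×0.6430/(0.216×48.2) = 0.8122, so
t_c = ln(3.977 × 0.8122) / 0.6430 = 1.173 / 0.6430 = 1.824 d.
L(t_c) = L₀ e^(−k_1 t_c) = 48.2 × 0.6744 = 32.51 mg/L, and at the critical point k_a D_c = k_1 L, so D_c = (0.216/0.859) × 32.51 = 8.174 mg/L.
x_c = v t_c = 1.12 m/s × 1.824 d × 86400 s/d = 176500 m ≈ 176 km.

t_c ≈ 1.82 d; D_c ≈ 8.17 mg/L; x_c ≈ 176 km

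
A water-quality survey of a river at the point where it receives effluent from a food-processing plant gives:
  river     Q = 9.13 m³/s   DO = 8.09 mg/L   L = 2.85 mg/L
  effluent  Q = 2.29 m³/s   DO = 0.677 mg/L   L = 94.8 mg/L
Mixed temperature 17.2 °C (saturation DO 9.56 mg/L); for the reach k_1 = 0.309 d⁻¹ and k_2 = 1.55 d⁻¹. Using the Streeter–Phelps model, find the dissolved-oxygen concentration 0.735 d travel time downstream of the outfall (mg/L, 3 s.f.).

DO ≈ 6.09 mg/L

Mixed DO = (9.13×8.09 + 2.29×0.677)/(9.13+2.29) = 75.41/11.42 = 6.604 mg/L.
Mixed L₀ = (9.13×2.85 + 2.29×94.8)/(11.42) = 243.1/11.42 = 21.29 mg/L.
Initial deficit D₀ = C_s − DO₀ = 9.56 − 6.604 = 2.956 mg/L.
D(0.735) = [0.309×21.29/(1.55−0.309)](e^(−0.309×0.735) − e^(−1.55×0.735)) + 2.956 e^(−1.55×0.735)
= 5.301 × (0.7968 − 0.3201) + 2.956 × 0.3201 = 3.473 mg/L.
DO = 9.56 − 3.473 = 6.087 mg/L.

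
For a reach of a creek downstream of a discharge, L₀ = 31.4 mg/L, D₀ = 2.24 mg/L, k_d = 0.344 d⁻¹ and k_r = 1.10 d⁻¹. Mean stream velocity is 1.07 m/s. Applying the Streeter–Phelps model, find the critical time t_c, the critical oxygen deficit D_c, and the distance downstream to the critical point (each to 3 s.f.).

t_c ≈ 1.31 d; D_c ≈ 6.25 mg/L; x_c ≈ 121 km

t_c = [1/(k_r−k_d)] ln[(k_r/k_d)(1 − D₀(k_r−k_d)/(k_d L₀))]
= [1/(1.10−0.344)] ln[(1.10/0.344)(1 − 2.24×0.7560/(0.344×31.4))]
= (1/0.7560) ln[3.198 × 0.8432] = 1.323 × ln(2.696) = 1.323 × 0.9919 = 1.312 d.
L(t_c) = L₀ e^(−k_d t_c) = 31.4 × 0.6368 = 19.99 mg/L, and at the critical point k_r D_c = k_d L, so D_c = (0.344/1.10) × 19.99 = 6.253 mg/L.
x_c = v t_c = 1.07 m/s × 1.312 d × 86400 s/d = 121300 m ≈ 121 km.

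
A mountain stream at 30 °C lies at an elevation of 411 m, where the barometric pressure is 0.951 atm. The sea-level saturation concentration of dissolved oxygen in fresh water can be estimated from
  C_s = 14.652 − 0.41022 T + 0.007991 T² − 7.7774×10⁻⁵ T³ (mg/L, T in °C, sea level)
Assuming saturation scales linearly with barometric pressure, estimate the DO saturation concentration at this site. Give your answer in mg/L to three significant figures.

C_s ≈ 7.07 mg/L

At sea level: C_s = 14.652 − 0.41022×30 + 0.007991×30² − 7.7774×10⁻⁵×30³ = 7.437 mg/L.
Pressure correction: C_s' = 7.437 × 0.951 = 7.073 mg/L.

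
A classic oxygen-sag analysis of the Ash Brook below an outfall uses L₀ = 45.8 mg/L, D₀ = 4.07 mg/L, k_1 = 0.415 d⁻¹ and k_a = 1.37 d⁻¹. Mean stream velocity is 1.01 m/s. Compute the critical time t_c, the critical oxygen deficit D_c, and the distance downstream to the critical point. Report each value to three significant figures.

At the critical point dD/dt = 0, so k_1 L₀ e^(−k_1 t) = k_a D. Substituting D(t) from the Streeter–Phelps equation and solving for t gives
t_c = ln[(k_a/k_1)(1 − D₀(k_a−k_1)/(k_1 L₀))] / (k_a−k_1).
Here k_a−k_1 = 0.9550 d⁻¹ and 1 − D₀(k_a−k_1)/(k_1 L₀) = 1 − 4.07×0.9550/(0.415×45.8) = 0.7955, so
t_c = ln(3.301 × 0.7955) / 0.9550 = 0.9655 / 0.9550 = 1.011 d.
D_c = (k_1/k_a) L₀ e^(−k_1 t_c) = (0.415/1.37) × 45.8 × e^(−0.415×1.011) = 0.3029 × 45.8 × 0.6573 = 9.120 mg/L.
x_c = v t_c = 1.01 m/s × 1.011 d × 86400 s/d = 88220 m ≈ 88.2 km.

t_c ≈ 1.01 d; D_c ≈ 9.12 mg/L; x_c ≈ 88.2 km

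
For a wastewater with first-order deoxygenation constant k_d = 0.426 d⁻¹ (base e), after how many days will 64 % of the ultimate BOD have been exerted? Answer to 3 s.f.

t ≈ 2.40 d

y/L₀ = 1 − e^(−k_d t) = 0.64 ⇒ e^(−k_d t) = 0.360
t = −ln(0.360) / 0.426 = 1.022 / 0.426 = 2.398 d.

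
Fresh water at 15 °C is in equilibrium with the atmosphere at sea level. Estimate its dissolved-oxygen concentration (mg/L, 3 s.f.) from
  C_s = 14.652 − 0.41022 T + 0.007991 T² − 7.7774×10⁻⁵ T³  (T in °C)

C_s ≈ 10.0 mg/L

C_s = 14.652 − 0.41022×15 + 0.007991×15² − 7.7774×10⁻⁵×15³ = 10.03 mg/L.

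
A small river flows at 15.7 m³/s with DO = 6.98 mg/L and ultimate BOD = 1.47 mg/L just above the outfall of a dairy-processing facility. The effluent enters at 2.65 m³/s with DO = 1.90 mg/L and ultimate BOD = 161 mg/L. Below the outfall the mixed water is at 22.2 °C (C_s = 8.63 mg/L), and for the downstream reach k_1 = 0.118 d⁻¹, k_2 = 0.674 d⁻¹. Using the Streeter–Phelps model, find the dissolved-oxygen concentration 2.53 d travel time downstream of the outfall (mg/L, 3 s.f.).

Mixed DO = (15.7×6.98 + 2.65×1.90)/(15.7+2.65) = 114.6/18.35 = 6.246 mg/L.
Mixed L₀ = (15.7×1.47 + 2.65×161)/(18.35) = 449.7/18.35 = 24.51 mg/L.
Initial deficit D₀ = C_s − DO₀ = 8.63 − 6.246 = 2.384 mg/L.
D(2.53) = [0.118×24.51/(0.674−0.118)](e^(−0.118×2.53) − e^(−0.674×2.53)) + 2.384 e^(−0.674×2.53)
= 5.201 × (0.7419 − 0.1817) + 2.384 × 0.1817 = 3.347 mg/L.
DO = 8.63 − 3.347 = 5.283 mg/L.

DO ≈ 5.28 mg/L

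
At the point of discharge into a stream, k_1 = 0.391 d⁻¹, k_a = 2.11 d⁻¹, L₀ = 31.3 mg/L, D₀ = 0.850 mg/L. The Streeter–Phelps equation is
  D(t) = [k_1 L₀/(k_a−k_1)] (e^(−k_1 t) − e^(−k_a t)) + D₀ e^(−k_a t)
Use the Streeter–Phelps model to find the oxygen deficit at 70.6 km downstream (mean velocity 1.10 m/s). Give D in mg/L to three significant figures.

D ≈ 4.02 mg/L

Travel time t = x/v = 70.6 km / (1.10 m/s) = 70600 m / 1.10 m/s = 64180 s = 0.7428 d.
k_1 L₀/(k_a−k_1) = 0.391×31.3/(2.11−0.391) = 12.24/1.719 = 7.119 mg/L.
e^(−k_1 t) = e^(−0.391×0.7428) = 0.7479; e^(−k_a t) = e^(−2.11×0.7428) = 0.2086.
D = 7.119 × (0.7479 − 0.2086) + 0.850 × 0.2086 = 3.840 + 0.1773 = 4.017 mg/L.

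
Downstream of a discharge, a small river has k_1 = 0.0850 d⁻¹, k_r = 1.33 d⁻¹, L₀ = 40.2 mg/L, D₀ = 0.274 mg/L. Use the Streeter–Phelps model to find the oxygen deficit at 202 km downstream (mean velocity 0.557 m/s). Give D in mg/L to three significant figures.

D ≈ 1.91 mg/L

Travel time t = x/v = 202 km / (0.557 m/s) = 202000 m / 0.557 m/s = 362700 s = 4.197 d.
k_1 L₀/(k_r−k_1) = 0.0850×40.2/(1.33−0.0850) = 3.417/1.245 = 2.745 mg/L.
e^(−k_1 t) = e^(−0.0850×4.197) = 0.6999; e^(−k_r t) = e^(−1.33×4.197) = 0.003763.
D = 2.745 × (0.6999 − 0.003763) + 0.274 × 0.003763 = 1.911 + 0.001031 = 1.912 mg/L.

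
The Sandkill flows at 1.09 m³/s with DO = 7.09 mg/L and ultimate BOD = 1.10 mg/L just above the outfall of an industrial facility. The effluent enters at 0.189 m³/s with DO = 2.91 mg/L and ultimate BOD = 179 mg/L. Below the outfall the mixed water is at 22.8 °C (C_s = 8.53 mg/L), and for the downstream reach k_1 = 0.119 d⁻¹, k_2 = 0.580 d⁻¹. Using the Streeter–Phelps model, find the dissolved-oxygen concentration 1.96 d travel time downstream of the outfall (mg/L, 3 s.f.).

DO ≈ 4.54 mg/L

Mixed DO = (1.09×7.09 + 0.189×2.91)/(1.09+0.189) = 8.278/1.279 = 6.472 mg/L.
Mixed L₀ = (1.09×1.10 + 0.189×179)/(1.279) = 35.03/1.279 = 27.39 mg/L.
Initial deficit D₀ = C_s − DO₀ = 8.53 − 6.472 = 2.058 mg/L.
D(1.96) = [0.119×27.39/(0.580−0.119)](e^(−0.119×1.96) − e^(−0.580×1.96)) + 2.058 e^(−0.580×1.96)
= 7.070 × (0.7920 − 0.3208) + 2.058 × 0.3208 = 3.991 mg/L.
DO = 8.53 − 3.991 = 4.539 mg/L.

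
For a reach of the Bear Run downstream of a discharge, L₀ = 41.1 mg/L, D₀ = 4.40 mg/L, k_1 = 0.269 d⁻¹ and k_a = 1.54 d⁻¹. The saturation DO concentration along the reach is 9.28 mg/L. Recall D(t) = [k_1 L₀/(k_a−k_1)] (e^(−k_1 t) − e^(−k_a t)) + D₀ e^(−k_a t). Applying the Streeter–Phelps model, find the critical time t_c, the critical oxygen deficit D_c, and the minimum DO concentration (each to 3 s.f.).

t_c = [1/(k_a−k_1)] ln[(k_a/k_1)(1 − D₀(k_a−k_1)/(k_1 L₀))]
= [1/(1.54−0.269)] ln[(1.54/0.269)(1 − 4.40×1.271/(0.269×41.1))]
= (1/1.271) ln[5.725 × 0.4942] = 0.7868 × ln(2.829) = 0.7868 × 1.040 = 0.8182 d.
D_c = (k_1/k_a) L₀ e^(−k_1 t_c) = (0.269/1.54) × 41.1 × e^(−0.269×0.8182) = 0.1747 × 41.1 × 0.8024 = 5.761 mg/L.
Minimum DO = C_s − D_c = 9.28 − 5.761 = 3.519 mg/L.

t_c ≈ 0.818 d; D_c ≈ 5.76 mg/L; min DO ≈ 3.52 mg/L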